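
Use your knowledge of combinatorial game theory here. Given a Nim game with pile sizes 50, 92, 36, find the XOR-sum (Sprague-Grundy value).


We need the XOR (exclusive or) of all pile sizes.
After XOR-ing pile 1 (size 50): 0 XOR 50 = 50
After XOR-ing pile 2 (size 92): 50 XOR 92 = 110
After XOR-ing pile 3 (size 36): 110 XOR 36 = 74
The Nim-value of this position is 74.

74


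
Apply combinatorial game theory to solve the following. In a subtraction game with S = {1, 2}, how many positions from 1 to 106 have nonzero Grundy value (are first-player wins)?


Subtraction set S = {1, 2}, so G(n) = n mod 3.
G(n) = 0 when n is a multiple of 3.
Multiples of 3 in [1, 106]: 35
N-positions (nonzero Grundy) = 106 - 35 = 71

71


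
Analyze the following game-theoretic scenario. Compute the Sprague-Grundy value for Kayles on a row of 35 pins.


Kayles: a move removes 1 or 2 adjacent pins from a contiguous row.
Removing pins from a row of k leaves two independent rows (a, b) with a + b = k - 1 (one pin) or a + b = k - 2 (two pins); an end removal gives a = 0.
By Sprague-Grundy, G(k) = mex{ G(a) XOR G(b) } over all these splits. G(0) = 0.
G(1): splits (0,0):0^0=0 -> mex({0}) = 1
G(2): splits (0,1):0^1=1 (0,0):0^0=0 -> mex({0, 1}) = 2
G(3): splits (0,2):0^2=2 (1,1):1^1=0 (0,1):0^1=1 -> mex({0, 1, 2}) = 3
G(4): splits (0,3):0^3=3 (1,2):1^2=3 (0,2):0^2=2 (1,1):1^1=0 -> mex({0, 2, 3}) = 1
G(5): splits (0,4):0^1=1 (1,3):1^3=2 (2,2):2^2=0 (0,3):0^3=3 (1,2):1^2=3 -> mex({0, 1, 2, 3}) = 4
G(6) = mex({0, 1, 2, 4}) = 3
G(7) = mex({0, 1, 3, 4, 5}) = 2
G(8) = mex({0, 2, 3, 5, 6}) = 1
G(9) = mex({0, 1, 2, 3, 6, 7}) = 4
G(10) = mex({0, 1, 3, 4, 5, 7}) = 2
G(11) = mex({0, 1, 2, 3, 4, 5}) = 6
G(12) = mex({0, 1, 2, 3, 5, 6, 7}) = 4
G(13) = mex({0, 2, 3, 4, 6, 7}) = 1
G(14) = mex({0, 1, 4, 5, 6, 7}) = 2
G(15) = mex({0, 1, 2, 3, 4, 5, 6}) = 7
G(16) = mex({0, 2, 3, 5, 6, 7}) = 1
G(17) = mex({0, 1, 2, 3, 5, 6, 7}) = 4
G(18) = mex({0, 1, 2, 4, 5, 6}) = 3
G(19) = mex({0, 1, 3, 4, 5, 7}) = 2
G(20) = mex({0, 2, 3, 4, 5, 6, 7}) = 1
G(21) = mex({0, 1, 2, 3, 5, 6, 7}) = 4
G(22) = mex({0, 1, 2, 3, 4, 5, 7}) = 6
G(23) = mex({0, 1, 2, 3, 4, 5, 6}) = 7
G(24) = mex({0, 1, 2, 3, 5, 6, 7}) = 4
G(25) = mex({0, 2, 3, 4, 6, 7}) = 1
G(26) = mex({0, 1, 3, 4, 5, 6, 7}) = 2
G(27) = mex({0, 1, 2, 3, 4, 5, 6, 7}) = 8
G(28) = mex({0, 1, 2, 3, 4, 6, 7, 8}) = 5
G(29) = mex({0, 1, 2, 3, 5, 6, 7, 8, 9}) = 4
G(30) = mex({0, 1, 2, 3, 4, 5, 6, 9, 10}) = 7
G(31) = mex({0, 1, 3, 4, 5, 7, 10, 11}) = 2
G(32) = mex({0, 2, 3, 4, 5, 6, 7, 9, 11}) = 1
G(33) = mex({0, 1, 2, 3, 4, 5, 6, 7, 9, 12}) = 8
G(34) = mex({0, 1, 2, 3, 4, 5, 7, 8, 11, 12}) = 6
G(35) = mex({0, 1, 2, 3, 4, 5, 6, 8, 9, 10, 11}) = 7
Therefore G(35) = 7.

7


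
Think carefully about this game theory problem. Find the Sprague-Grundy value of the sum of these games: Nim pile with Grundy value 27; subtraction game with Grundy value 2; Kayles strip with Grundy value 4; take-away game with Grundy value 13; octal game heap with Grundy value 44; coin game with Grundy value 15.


By the Sprague-Grundy theorem, the Grundy value of a sum of games is the XOR of individual Grundy values.
Nim pile: Grundy value = 27. Running XOR: 0 XOR 27 = 27
subtraction game: Grundy value = 2. Running XOR: 27 XOR 2 = 25
Kayles strip: Grundy value = 4. Running XOR: 25 XOR 4 = 29
take-away game: Grundy value = 13. Running XOR: 29 XOR 13 = 16
octal game heap: Grundy value = 44. Running XOR: 16 XOR 44 = 60
coin game: Grundy value = 15. Running XOR: 60 XOR 15 = 51
The combined Grundy value is 51.

51


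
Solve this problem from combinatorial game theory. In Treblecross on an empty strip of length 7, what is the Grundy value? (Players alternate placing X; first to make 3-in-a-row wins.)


Treblecross: place X on empty cells; 3-in-a-row wins.
Playing within two cells of an existing X lets the opponent win at once, so sensible play treats the cells i-2..i+2 around each X as dead. The player left with no safe cell loses, so this is a normal-play take-away game on strips of safe cells.
Placing X at cell i (0-indexed) of a strip of k safe cells leaves independent strips of sizes max(0, i-2) and max(0, k-i-3). Hence G(k) = mex{ G(max(0,i-2)) XOR G(max(0,k-i-3)) : 0 <= i < k }, with G(0) = 0.
G(1): splits (0,0):0^0=0 -> mex({0}) = 1
G(2): splits (0,0):0^0=0 -> mex({0}) = 1
G(3): splits (0,0):0^0=0 -> mex({0}) = 1
G(4): splits (0,1):0^1=1 (0,0):0^0=0 -> mex({0, 1}) = 2
G(5): splits (0,2):0^1=1 (0,1):0^1=1 (0,0):0^0=0 -> mex({0, 1}) = 2
G(6) = mex({1}) = 0
G(7) = mex({0, 1, 2}) = 3
Therefore G(7) = 3.

3


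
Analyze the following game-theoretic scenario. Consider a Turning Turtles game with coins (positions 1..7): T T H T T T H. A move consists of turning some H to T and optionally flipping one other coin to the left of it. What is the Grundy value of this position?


Coins: T T H T T T H
Key fact: a single head at position k behaves exactly like a Nim heap of size k (turning it to T and optionally flipping a coin at j < k corresponds to moving the heap from k to j, or to 0), and heads combine as a disjunctive sum (two heads at the same place would cancel, matching j XOR j = 0). So the Nim-value is the XOR of the 1-indexed positions of the heads.
Face-up positions (1-indexed): [3, 7]
XOR 0 with 3: 0 XOR 3 = 3
XOR 3 with 7: 3 XOR 7 = 4
Nim-value = 4

4


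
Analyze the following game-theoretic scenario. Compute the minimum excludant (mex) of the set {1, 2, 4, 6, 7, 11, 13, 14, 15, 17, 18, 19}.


Set = {1, 2, 4, 6, 7, 11, 13, 14, 15, 17, 18, 19}
0 is NOT in the set. This is the mex.
mex = 0

0


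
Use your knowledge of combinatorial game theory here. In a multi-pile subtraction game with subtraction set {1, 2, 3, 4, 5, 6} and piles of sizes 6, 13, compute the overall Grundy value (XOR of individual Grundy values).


Subtraction set: {1, 2, 3, 4, 5, 6}
For this subtraction set, G(n) = n mod 7 (period = max + 1 = 7).
Pile 1 (size 6): G(6) = 6 mod 7 = 6
Pile 2 (size 13): G(13) = 13 mod 7 = 6
Total Grundy value = XOR of all: 6 XOR 6 = 0

0


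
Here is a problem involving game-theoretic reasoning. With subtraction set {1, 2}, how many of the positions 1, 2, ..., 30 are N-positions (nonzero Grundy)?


Subtraction set S = {1, 2}, so G(n) = n mod 3.
G(n) = 0 when n is a multiple of 3.
Multiples of 3 in [1, 30]: 10
N-positions (nonzero Grundy) = 30 - 10 = 20

20


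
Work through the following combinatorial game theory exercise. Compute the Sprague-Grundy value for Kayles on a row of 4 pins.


Kayles: a move removes 1 or 2 adjacent pins from a contiguous row.
Removing pins from a row of k leaves two independent rows (a, b) with a + b = k - 1 (one pin) or a + b = k - 2 (two pins); an end removal gives a = 0.
By Sprague-Grundy, G(k) = mex{ G(a) XOR G(b) } over all these splits. G(0) = 0.
G(1): splits (0,0):0^0=0 -> mex({0}) = 1
G(2): splits (0,1):0^1=1 (0,0):0^0=0 -> mex({0, 1}) = 2
G(3): splits (0,2):0^2=2 (1,1):1^1=0 (0,1):0^1=1 -> mex({0, 1, 2}) = 3
G(4): splits (0,3):0^3=3 (1,2):1^2=3 (0,2):0^2=2 (1,1):1^1=0 -> mex({0, 2, 3}) = 1
Therefore G(4) = 1.

1


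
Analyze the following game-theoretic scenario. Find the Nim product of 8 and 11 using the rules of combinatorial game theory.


Nim multiplication is bilinear over XOR: (u XOR v) * w = (u*w) XOR (v*w).
So we split each operand into its bit components and XOR the pairwise Nim products.
8 = 8 (as XOR of powers of 2).
11 = 1 + 2 + 8 (as XOR of powers of 2).
Using the standard Nim-product table on single bits:
  2*2 = 3,   2*4 = 8,   2*8 = 12,
  4*4 = 6,   4*8 = 11,  8*8 = 13,
and  1*x = x (identity), k*l = l*k (commutative).
Pairwise Nim products:
  8 * 1 = 8
  8 * 2 = 12
  8 * 8 = 13
XOR them: 8 XOR 12 XOR 13 = 9.
Result: 8 * 11 = 9 (in Nim).

9


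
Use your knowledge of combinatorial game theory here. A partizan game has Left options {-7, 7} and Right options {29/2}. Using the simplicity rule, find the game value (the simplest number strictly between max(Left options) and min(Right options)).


Left options: {-7, 7}, max = 7
Right options: {29/2}, min = 29/2
All options are numbers and max(Left) < min(Right), so by the simplicity theorem the value is the simplest (earliest-born) number strictly between 7 and 29/2.
Integers 8 through 14 all lie strictly between 7 and 29/2.
Among integers, the simplest (lowest birthday = smallest |n|; 0 is born on day 0, +-n on day n) is 8.
No non-integer in the interval can be simpler: if x is a non-integer in the interval, then floor(x) or ceil(x) also lies in the interval (the interval contains an integer), and both are proper prefixes of x's sign expansion, i.e. born earlier. So the game value is 8.
Game value = 8

8


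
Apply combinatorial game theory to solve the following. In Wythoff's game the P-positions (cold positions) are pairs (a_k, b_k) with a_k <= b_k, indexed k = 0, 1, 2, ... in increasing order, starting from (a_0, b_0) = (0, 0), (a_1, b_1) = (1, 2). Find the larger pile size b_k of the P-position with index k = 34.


By Wythoff's theorem, a_k = floor(k * phi) and b_k = floor(k * phi^2) = a_k + k, where phi = (1 + sqrt(5))/2 is the golden ratio.
phi = (1 + sqrt(5))/2 = 1.618034
phi^2 = phi + 1 = 2.618034
k = 34
k * phi^2 = 34 * 2.618034 = 89.013156
b_34 = floor(k * phi^2) = 89 (check: a_34 + k = 55 + 34 = 89)

89


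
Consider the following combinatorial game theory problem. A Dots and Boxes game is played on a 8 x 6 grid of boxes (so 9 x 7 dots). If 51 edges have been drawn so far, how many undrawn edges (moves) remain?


Grid: 8 x 6 boxes, i.e. 9 rows and 7 columns of dots.
Horizontal edges: (rows + 1) * cols = 9 * 6 = 54
Vertical edges: rows * (cols + 1) = 8 * 7 = 56
Total edges: 54 + 56 = 110
Edges drawn: 51
Remaining: 110 - 51 = 59

59


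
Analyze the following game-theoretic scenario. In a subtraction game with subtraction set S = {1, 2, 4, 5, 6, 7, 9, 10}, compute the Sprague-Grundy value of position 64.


The subtraction set is S = {1, 2, 4, 5, 6, 7, 9, 10}.
G(k) = mex{ G(k - s) : s in S, s <= k }. We compute iteratively: G(0) = 0.
G(1) = mex({0}) = 1
G(2) = mex({0, 1}) = 2
G(3) = mex({1, 2}) = 0
G(4) = mex({0, 2}) = 1
G(5) = mex({0, 1}) = 2
G(6) = mex({0, 1, 2}) = 3
G(7) = mex({0, 1, 2, 3}) = 4
G(8) = mex({0, 1, 2, 3, 4}) = 5
G(9) = mex({0, 1, 2, 4, 5}) = 3
G(10) = mex({0, 1, 2, 3, 5}) = 4
G(11) = mex({1, 2, 3, 4}) = 0
G(12) = mex({0, 2, 3, 4, 5}) = 1
G(13) = mex({0, 1, 3, 4, 5}) = 2
G(14) = mex({1, 2, 3, 4, 5}) = 0
G(15) = mex({0, 2, 3, 4, 5}) = 1
G(16) = mex({0, 1, 3, 4}) = 2
G(17) = mex({0, 1, 2, 4, 5}) = 3
G(18) = mex({0, 1, 2, 3, 5}) = 4
G(19) = mex({0, 1, 2, 3, 4}) = 5
G(20) = mex({0, 1, 2, 4, 5}) = 3
Observe that G(11)..G(20) = 0, 1, 2, 0, 1, 2, 3, 4, 5, 3 repeats G(0)..G(9) = 0, 1, 2, 0, 1, 2, 3, 4, 5, 3.
For k >= max(S) = 10, G(k) is determined by the previous 10 values G(k-10)..G(k-1); a window of 10 consecutive values has recurred shifted by 11, so by induction G(k + 11) = G(k) for all k >= 0: the sequence is periodic from the start with period 11.
One period: G(0..10) = 0, 1, 2, 0, 1, 2, 3, 4, 5, 3, 4.
64 mod 11 = 9, so G(64) = G(9) = 3.

3


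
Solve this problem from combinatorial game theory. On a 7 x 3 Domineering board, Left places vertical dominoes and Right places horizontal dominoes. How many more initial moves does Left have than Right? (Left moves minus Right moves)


Board is 7 x 3 (rows x cols).
Left (vertical) placements: (rows-1) * cols = 6 * 3 = 18
Right (horizontal) placements: rows * (cols-1) = 7 * 2 = 14
Advantage = Left - Right = 18 - 14 = 4

4


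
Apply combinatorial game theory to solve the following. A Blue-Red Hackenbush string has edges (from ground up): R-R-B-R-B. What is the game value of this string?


Edges (from ground): R-R-B-R-B
By Berlekamp's sign-expansion rule, a Blue-Red Hackenbush stalk has the value of the surreal number whose sign sequence is the edge sequence with B -> + and R -> -.
Sign sequence: --+-+
Trace the sign expansion in the surreal number tree, starting from 0:
Edge 1: R (sign -) -> bounds (-inf, 0), value = -1
Edge 2: R (sign -) -> bounds (-inf, -1), value = -2
Edge 3: B (sign +) -> bounds (-2, -1), value = -3/2
Edge 4: R (sign -) -> bounds (-2, -3/2), value = -7/4
Edge 5: B (sign +) -> bounds (-7/4, -3/2), value = -13/8
Game value = -13/8

-13/8


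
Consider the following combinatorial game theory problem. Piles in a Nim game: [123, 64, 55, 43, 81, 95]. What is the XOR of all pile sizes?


We need the XOR (exclusive or) of all pile sizes.
After XOR-ing pile 1 (size 123): 0 XOR 123 = 123
After XOR-ing pile 2 (size 64): 123 XOR 64 = 59
After XOR-ing pile 3 (size 55): 59 XOR 55 = 12
After XOR-ing pile 4 (size 43): 12 XOR 43 = 39
After XOR-ing pile 5 (size 81): 39 XOR 81 = 118
After XOR-ing pile 6 (size 95): 118 XOR 95 = 41
The Nim-value of this position is 41.

41


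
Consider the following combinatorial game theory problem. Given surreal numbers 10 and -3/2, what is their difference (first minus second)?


x = 10, y = -3/2
Converting to common denominator: 2
x = 20/2, y = -3/2
x - y = 10 - -3/2 = 23/2

23/2


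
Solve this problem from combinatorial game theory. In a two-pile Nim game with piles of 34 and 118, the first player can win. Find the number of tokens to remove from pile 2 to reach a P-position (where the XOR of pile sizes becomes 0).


Piles: 34 and 118
Current XOR: 34 XOR 118 = 84 (non-zero, so this is an N-position).
To make the XOR zero, we need to find a move that balances the piles.
For pile 2 (size 118): target = 118 XOR 84 = 34
We reduce pile 2 from 118 to 34.
Tokens removed: 118 - 34 = 84
Verification: 34 XOR 34 = 0

84


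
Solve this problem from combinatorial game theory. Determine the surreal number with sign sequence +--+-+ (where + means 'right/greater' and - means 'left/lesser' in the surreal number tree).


Sign expansion: +--+-+
Rule: track bounds (lo, hi), initially (-inf, +inf). On '+', the current value becomes lo and we move to the simplest number in (value, hi): value + 1 if hi = +inf, otherwise the midpoint (value + hi)/2. On '-', the current value becomes hi and we move to value - 1 if lo = -inf, otherwise the midpoint (lo + value)/2.
Start at 0.
Step 1: sign = +, move right. Bounds: (0, +inf). Value = 1
Step 2: sign = -, move left. Bounds: (0, 1). Value = 1/2
Step 3: sign = -, move left. Bounds: (0, 1/2). Value = 1/4
Step 4: sign = +, move right. Bounds: (1/4, 1/2). Value = 3/8
Step 5: sign = -, move left. Bounds: (1/4, 3/8). Value = 5/16
Step 6: sign = +, move right. Bounds: (5/16, 3/8). Value = 11/32
The surreal number with sign expansion +--+-+ is 11/32.

11/32


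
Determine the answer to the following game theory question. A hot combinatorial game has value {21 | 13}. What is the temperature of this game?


The game is {21 | 13}, a switch {a | b} with numbers a > b.
Cooling {a | b} by t gives {a - t | b + t}, which stops being hot when a - t = b + t, i.e. at t = (a - b)/2. So the temperature of a switch is (a - b)/2.
Temperature = (Left option - Right option) / 2
= (21 - (13)) / 2
= 8 / 2
= 4

4


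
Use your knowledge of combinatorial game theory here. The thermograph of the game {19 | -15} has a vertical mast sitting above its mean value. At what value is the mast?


Game = {19 | -15}, a switch {a | b} with numbers a > b.
Its thermograph has left wall a - t and right wall b + t, which meet at t = (a - b)/2, where both equal (a + b)/2. So the mast (mean value) is at (a + b)/2.
Mean = (19 + (-15))/2 = 4/2 = 2

2


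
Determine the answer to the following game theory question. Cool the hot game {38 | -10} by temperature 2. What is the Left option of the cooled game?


Original game: {38 | -10} (a switch {a | b} with a > b).
Cooling by t (for t below the temperature (a - b)/2 = 24) taxes each move by t: {a | b} cooled by t is {a - t | b + t}.
Cooling amount: t = 2
Cooled Left option: 38 - 2 = 36
Cooled Right option: -10 + 2 = -8
Cooled game: {36 | -8}
Left option = 36

36


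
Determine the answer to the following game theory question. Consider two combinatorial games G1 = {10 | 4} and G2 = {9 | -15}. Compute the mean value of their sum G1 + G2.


G1 = {10 | 4}, G2 = {9 | -15}
Each is a switch {a | b} with numbers a > b; its mean value is (a + b)/2, and mean value is additive over game sums: m(G1 + G2) = m(G1) + m(G2).
Mean of G1 = (10 + (4))/2 = 14/2 = 7
Mean of G2 = (9 + (-15))/2 = -6/2 = -3
Mean of G1 + G2 = 7 + -3 = 4

4


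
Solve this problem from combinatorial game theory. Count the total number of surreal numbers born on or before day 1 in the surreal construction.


Day 0: {|} = 0 is born. Count = 1.
Day n: the number of surreal numbers born by day n is 2^(n+1) - 1.
By day 0: 2^1 - 1 = 1
By day 1: 2^2 - 1 = 3
By day 1: 3 surreal numbers.

3


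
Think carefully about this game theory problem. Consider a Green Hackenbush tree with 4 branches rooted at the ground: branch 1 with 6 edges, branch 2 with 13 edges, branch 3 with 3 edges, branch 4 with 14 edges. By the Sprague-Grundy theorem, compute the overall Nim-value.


The tree has 4 branches from the ground vertex.
In Green Hackenbush, the Nim-value of a simple path of length k is k.
Branch 1: length 6, Nim-value = 6
Branch 2: length 13, Nim-value = 13
Branch 3: length 3, Nim-value = 3
Branch 4: length 14, Nim-value = 14
Total Nim-value = XOR of all branch values:
0 XOR 6 = 6
6 XOR 13 = 11
11 XOR 3 = 8
8 XOR 14 = 6
Nim-value of the tree = 6

6


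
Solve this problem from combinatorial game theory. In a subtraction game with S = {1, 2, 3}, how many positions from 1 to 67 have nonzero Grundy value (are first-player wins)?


Subtraction set S = {1, 2, 3}, so G(n) = n mod 4.
G(n) = 0 when n is a multiple of 4.
Multiples of 4 in [1, 67]: 16
N-positions (nonzero Grundy) = 67 - 16 = 51

51


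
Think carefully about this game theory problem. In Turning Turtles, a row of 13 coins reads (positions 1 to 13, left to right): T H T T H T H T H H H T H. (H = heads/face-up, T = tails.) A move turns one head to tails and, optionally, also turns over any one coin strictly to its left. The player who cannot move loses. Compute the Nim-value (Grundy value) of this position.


Coins: T H T T H T H T H H H T H
Key fact: a single head at position k behaves exactly like a Nim heap of size k (turning it to T and optionally flipping a coin at j < k corresponds to moving the heap from k to j, or to 0), and heads combine as a disjunctive sum (two heads at the same place would cancel, matching j XOR j = 0). So the Nim-value is the XOR of the 1-indexed positions of the heads.
Face-up positions (1-indexed): [2, 5, 7, 9, 10, 11, 13]
XOR 0 with 2: 0 XOR 2 = 2
XOR 2 with 5: 2 XOR 5 = 7
XOR 7 with 7: 7 XOR 7 = 0
XOR 0 with 9: 0 XOR 9 = 9
XOR 9 with 10: 9 XOR 10 = 3
XOR 3 with 11: 3 XOR 11 = 8
XOR 8 with 13: 8 XOR 13 = 5
Nim-value = 5

5


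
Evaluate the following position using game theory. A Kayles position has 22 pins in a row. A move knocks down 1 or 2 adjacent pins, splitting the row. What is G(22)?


Kayles: a move removes 1 or 2 adjacent pins from a contiguous row.
Removing pins from a row of k leaves two independent rows (a, b) with a + b = k - 1 (one pin) or a + b = k - 2 (two pins); an end removal gives a = 0.
By Sprague-Grundy, G(k) = mex{ G(a) XOR G(b) } over all these splits. G(0) = 0.
G(1): splits (0,0):0^0=0 -> mex({0}) = 1
G(2): splits (0,1):0^1=1 (0,0):0^0=0 -> mex({0, 1}) = 2
G(3): splits (0,2):0^2=2 (1,1):1^1=0 (0,1):0^1=1 -> mex({0, 1, 2}) = 3
G(4): splits (0,3):0^3=3 (1,2):1^2=3 (0,2):0^2=2 (1,1):1^1=0 -> mex({0, 2, 3}) = 1
G(5): splits (0,4):0^1=1 (1,3):1^3=2 (2,2):2^2=0 (0,3):0^3=3 (1,2):1^2=3 -> mex({0, 1, 2, 3}) = 4
G(6) = mex({0, 1, 2, 4}) = 3
G(7) = mex({0, 1, 3, 4, 5}) = 2
G(8) = mex({0, 2, 3, 5, 6}) = 1
G(9) = mex({0, 1, 2, 3, 6, 7}) = 4
G(10) = mex({0, 1, 3, 4, 5, 7}) = 2
G(11) = mex({0, 1, 2, 3, 4, 5}) = 6
G(12) = mex({0, 1, 2, 3, 5, 6, 7}) = 4
G(13) = mex({0, 2, 3, 4, 6, 7}) = 1
G(14) = mex({0, 1, 4, 5, 6, 7}) = 2
G(15) = mex({0, 1, 2, 3, 4, 5, 6}) = 7
G(16) = mex({0, 2, 3, 5, 6, 7}) = 1
G(17) = mex({0, 1, 2, 3, 5, 6, 7}) = 4
G(18) = mex({0, 1, 2, 4, 5, 6}) = 3
G(19) = mex({0, 1, 3, 4, 5, 7}) = 2
G(20) = mex({0, 2, 3, 4, 5, 6, 7}) = 1
G(21) = mex({0, 1, 2, 3, 5, 6, 7}) = 4
G(22) = mex({0, 1, 2, 3, 4, 5, 7}) = 6
Therefore G(22) = 6.

6


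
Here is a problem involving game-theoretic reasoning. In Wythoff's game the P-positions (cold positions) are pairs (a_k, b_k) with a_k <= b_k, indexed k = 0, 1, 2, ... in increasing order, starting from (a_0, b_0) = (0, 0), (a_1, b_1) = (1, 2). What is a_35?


By Wythoff's theorem, a_k = floor(k * phi) and b_k = floor(k * phi^2) = a_k + k, where phi = (1 + sqrt(5))/2 is the golden ratio.
phi = (1 + sqrt(5))/2 = 1.618034
k = 35
k * phi = 35 * 1.618034 = 56.631190
a_35 = floor(k * phi) = 56

56


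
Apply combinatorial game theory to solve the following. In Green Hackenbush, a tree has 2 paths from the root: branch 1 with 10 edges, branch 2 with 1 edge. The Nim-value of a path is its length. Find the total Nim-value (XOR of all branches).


The tree has 2 branches from the ground vertex.
In Green Hackenbush, the Nim-value of a simple path of length k is k.
Branch 1: length 10, Nim-value = 10
Branch 2: length 1, Nim-value = 1
Total Nim-value = XOR of all branch values:
0 XOR 10 = 10
10 XOR 1 = 11
Nim-value of the tree = 11

11


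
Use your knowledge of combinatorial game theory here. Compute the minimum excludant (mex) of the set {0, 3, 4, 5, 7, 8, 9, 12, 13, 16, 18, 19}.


Set = {0, 3, 4, 5, 7, 8, 9, 12, 13, 16, 18, 19}
0 is in the set.
1 is NOT in the set. This is the mex.
mex = 1

1


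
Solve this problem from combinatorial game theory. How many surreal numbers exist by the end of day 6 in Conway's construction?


Day 0: {|} = 0 is born. Count = 1.
Day n: the number of surreal numbers born by day n is 2^(n+1) - 1.
By day 0: 2^1 - 1 = 1
By day 1: 2^2 - 1 = 3
By day 2: 2^3 - 1 = 7
By day 3: 2^4 - 1 = 15
By day 4: 2^5 - 1 = 31
By day 5: 2^6 - 1 = 63
By day 6: 2^7 - 1 = 127
By day 6: 127 surreal numbers.

127


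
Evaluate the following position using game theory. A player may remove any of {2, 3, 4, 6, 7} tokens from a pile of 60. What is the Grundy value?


The subtraction set is S = {2, 3, 4, 6, 7}.
G(k) = mex{ G(k - s) : s in S, s <= k }. We compute iteratively: G(0) = 0.
G(1) = mex({}) = 0
G(2) = mex({0}) = 1
G(3) = mex({0}) = 1
G(4) = mex({0, 1}) = 2
G(5) = mex({0, 1}) = 2
G(6) = mex({0, 1, 2}) = 3
G(7) = mex({0, 1, 2}) = 3
G(8) = mex({0, 1, 2, 3}) = 4
G(9) = mex({1, 2, 3}) = 0
G(10) = mex({1, 2, 3, 4}) = 0
G(11) = mex({0, 2, 3, 4}) = 1
G(12) = mex({0, 2, 3, 4}) = 1
G(13) = mex({0, 1, 3}) = 2
G(14) = mex({0, 1, 3, 4}) = 2
G(15) = mex({0, 1, 2, 4}) = 3
Observe that G(9)..G(15) = 0, 0, 1, 1, 2, 2, 3 repeats G(0)..G(6) = 0, 0, 1, 1, 2, 2, 3.
For k >= max(S) = 7, G(k) is determined by the previous 7 values G(k-7)..G(k-1); a window of 7 consecutive values has recurred shifted by 9, so by induction G(k + 9) = G(k) for all k >= 0: the sequence is periodic from the start with period 9.
One period: G(0..8) = 0, 0, 1, 1, 2, 2, 3, 3, 4.
60 mod 9 = 6, so G(60) = G(6) = 3.

3


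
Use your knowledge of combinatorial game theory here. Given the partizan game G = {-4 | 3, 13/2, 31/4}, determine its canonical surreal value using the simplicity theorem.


Left options: {-4}, max = -4
Right options: {3, 13/2, 31/4}, min = 3
All options are numbers and max(Left) < min(Right), so by the simplicity theorem the value is the simplest (earliest-born) number strictly between -4 and 3.
Integers -3 through 2 all lie strictly between -4 and 3.
Among integers, the simplest (lowest birthday = smallest |n|; 0 is born on day 0, +-n on day n) is 0.
No non-integer in the interval can be simpler: if x is a non-integer in the interval, then floor(x) or ceil(x) also lies in the interval (the interval contains an integer), and both are proper prefixes of x's sign expansion, i.e. born earlier. So the game value is 0.
Game value = 0

0


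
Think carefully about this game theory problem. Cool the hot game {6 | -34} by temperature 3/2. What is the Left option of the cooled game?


Original game: {6 | -34} (a switch {a | b} with a > b).
Cooling by t (for t below the temperature (a - b)/2 = 20) taxes each move by t: {a | b} cooled by t is {a - t | b + t}.
Cooling amount: t = 3/2
Cooled Left option: 6 - 3/2 = 9/2
Cooled Right option: -34 + 3/2 = -65/2
Cooled game: {9/2 | -65/2}
Left option = 9/2

9/2


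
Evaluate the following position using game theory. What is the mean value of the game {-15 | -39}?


Game = {-15 | -39}, a switch {a | b} with numbers a > b.
Its thermograph has left wall a - t and right wall b + t, which meet at t = (a - b)/2, where both equal (a + b)/2. So the mast (mean value) is at (a + b)/2.
Mean = (-15 + (-39))/2 = -54/2 = -27

-27


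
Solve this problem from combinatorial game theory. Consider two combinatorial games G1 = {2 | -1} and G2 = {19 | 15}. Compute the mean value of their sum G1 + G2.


G1 = {2 | -1}, G2 = {19 | 15}
Each is a switch {a | b} with numbers a > b; its mean value is (a + b)/2, and mean value is additive over game sums: m(G1 + G2) = m(G1) + m(G2).
Mean of G1 = (2 + (-1))/2 = 1/2 = 1/2
Mean of G2 = (19 + (15))/2 = 34/2 = 17
Mean of G1 + G2 = 1/2 + 17 = 35/2

35/2


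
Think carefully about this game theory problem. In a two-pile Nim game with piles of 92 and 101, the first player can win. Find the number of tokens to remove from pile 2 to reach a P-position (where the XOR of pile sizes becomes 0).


Piles: 92 and 101
Current XOR: 92 XOR 101 = 57 (non-zero, so this is an N-position).
To make the XOR zero, we need to find a move that balances the piles.
For pile 2 (size 101): target = 101 XOR 57 = 92
We reduce pile 2 from 101 to 92.
Tokens removed: 101 - 92 = 9
Verification: 92 XOR 92 = 0

9


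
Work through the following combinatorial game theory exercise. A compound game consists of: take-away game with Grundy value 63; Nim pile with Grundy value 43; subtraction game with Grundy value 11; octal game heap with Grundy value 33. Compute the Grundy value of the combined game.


By the Sprague-Grundy theorem, the Grundy value of a sum of games is the XOR of individual Grundy values.
take-away game: Grundy value = 63. Running XOR: 0 XOR 63 = 63
Nim pile: Grundy value = 43. Running XOR: 63 XOR 43 = 20
subtraction game: Grundy value = 11. Running XOR: 20 XOR 11 = 31
octal game heap: Grundy value = 33. Running XOR: 31 XOR 33 = 62
The combined Grundy value is 62.

62


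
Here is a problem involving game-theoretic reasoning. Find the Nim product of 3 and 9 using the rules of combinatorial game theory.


Nim multiplication is bilinear over XOR: (u XOR v) * w = (u*w) XOR (v*w).
So we split each operand into its bit components and XOR the pairwise Nim products.
3 = 1 + 2 (as XOR of powers of 2).
9 = 1 + 8 (as XOR of powers of 2).
Using the standard Nim-product table on single bits:
  2*2 = 3,   2*4 = 8,   2*8 = 12,
  4*4 = 6,   4*8 = 11,  8*8 = 13,
and  1*x = x (identity), k*l = l*k (commutative).
Pairwise Nim products:
  1 * 1 = 1
  1 * 8 = 8
  2 * 1 = 2
  2 * 8 = 12
XOR them: 1 XOR 8 XOR 2 XOR 12 = 7.
Result: 3 * 9 = 7 (in Nim).

7


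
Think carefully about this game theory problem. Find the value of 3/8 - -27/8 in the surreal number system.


x = 3/8, y = -27/8
Converting to common denominator: 8
x = 3/8, y = -27/8
x - y = 3/8 - -27/8 = 15/4

15/4


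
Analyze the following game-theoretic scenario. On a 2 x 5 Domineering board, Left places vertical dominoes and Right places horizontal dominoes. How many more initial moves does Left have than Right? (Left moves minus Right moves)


Board is 2 x 5 (rows x cols).
Left (vertical) placements: (rows-1) * cols = 1 * 5 = 5
Right (horizontal) placements: rows * (cols-1) = 2 * 4 = 8
Advantage = Left - Right = 5 - 8 = -3

-3


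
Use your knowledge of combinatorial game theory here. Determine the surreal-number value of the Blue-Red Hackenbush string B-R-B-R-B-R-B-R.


Edges (from ground): B-R-B-R-B-R-B-R
By Berlekamp's sign-expansion rule, a Blue-Red Hackenbush stalk has the value of the surreal number whose sign sequence is the edge sequence with B -> + and R -> -.
Sign sequence: +-+-+-+-
Trace the sign expansion in the surreal number tree, starting from 0:
Edge 1: B (sign +) -> bounds (0, +inf), value = 1
Edge 2: R (sign -) -> bounds (0, 1), value = 1/2
Edge 3: B (sign +) -> bounds (1/2, 1), value = 3/4
Edge 4: R (sign -) -> bounds (1/2, 3/4), value = 5/8
Edge 5: B (sign +) -> bounds (5/8, 3/4), value = 11/16
Edge 6: R (sign -) -> bounds (5/8, 11/16), value = 21/32
Edge 7: B (sign +) -> bounds (21/32, 11/16), value = 43/64
Edge 8: R (sign -) -> bounds (21/32, 43/64), value = 85/128
Game value = 85/128

85/128


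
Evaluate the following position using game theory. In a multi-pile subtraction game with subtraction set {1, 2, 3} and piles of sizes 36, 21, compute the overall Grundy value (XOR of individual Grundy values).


Subtraction set: {1, 2, 3}
For this subtraction set, G(n) = n mod 4 (period = max + 1 = 4).
Pile 1 (size 36): G(36) = 36 mod 4 = 0
Pile 2 (size 21): G(21) = 21 mod 4 = 1
Total Grundy value = XOR of all: 0 XOR 1 = 1

1


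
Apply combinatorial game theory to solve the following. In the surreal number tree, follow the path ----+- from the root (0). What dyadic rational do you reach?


Sign expansion: ----+-
Rule: track bounds (lo, hi), initially (-inf, +inf). On '+', the current value becomes lo and we move to the simplest number in (value, hi): value + 1 if hi = +inf, otherwise the midpoint (value + hi)/2. On '-', the current value becomes hi and we move to value - 1 if lo = -inf, otherwise the midpoint (lo + value)/2.
Start at 0.
Step 1: sign = -, move left. Bounds: (-inf, 0). Value = -1
Step 2: sign = -, move left. Bounds: (-inf, -1). Value = -2
Step 3: sign = -, move left. Bounds: (-inf, -2). Value = -3
Step 4: sign = -, move left. Bounds: (-inf, -3). Value = -4
Step 5: sign = +, move right. Bounds: (-4, -3). Value = -7/2
Step 6: sign = -, move left. Bounds: (-4, -7/2). Value = -15/4
The surreal number with sign expansion ----+- is -15/4.

-15/4


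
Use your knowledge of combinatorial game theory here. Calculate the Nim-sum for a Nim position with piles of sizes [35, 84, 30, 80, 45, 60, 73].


We need the XOR (exclusive or) of all pile sizes.
After XOR-ing pile 1 (size 35): 0 XOR 35 = 35
After XOR-ing pile 2 (size 84): 35 XOR 84 = 119
After XOR-ing pile 3 (size 30): 119 XOR 30 = 105
After XOR-ing pile 4 (size 80): 105 XOR 80 = 57
After XOR-ing pile 5 (size 45): 57 XOR 45 = 20
After XOR-ing pile 6 (size 60): 20 XOR 60 = 40
After XOR-ing pile 7 (size 73): 40 XOR 73 = 97
The Nim-value of this position is 97.

97


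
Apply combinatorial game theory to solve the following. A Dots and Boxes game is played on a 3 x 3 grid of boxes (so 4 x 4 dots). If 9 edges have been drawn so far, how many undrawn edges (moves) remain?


Grid: 3 x 3 boxes, i.e. 4 rows and 4 columns of dots.
Horizontal edges: (rows + 1) * cols = 4 * 3 = 12
Vertical edges: rows * (cols + 1) = 3 * 4 = 12
Total edges: 12 + 12 = 24
Edges drawn: 9
Remaining: 24 - 9 = 15

15


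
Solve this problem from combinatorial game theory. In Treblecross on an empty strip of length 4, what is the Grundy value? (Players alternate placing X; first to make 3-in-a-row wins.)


Treblecross: place X on empty cells; 3-in-a-row wins.
Playing within two cells of an existing X lets the opponent win at once, so sensible play treats the cells i-2..i+2 around each X as dead. The player left with no safe cell loses, so this is a normal-play take-away game on strips of safe cells.
Placing X at cell i (0-indexed) of a strip of k safe cells leaves independent strips of sizes max(0, i-2) and max(0, k-i-3). Hence G(k) = mex{ G(max(0,i-2)) XOR G(max(0,k-i-3)) : 0 <= i < k }, with G(0) = 0.
G(1): splits (0,0):0^0=0 -> mex({0}) = 1
G(2): splits (0,0):0^0=0 -> mex({0}) = 1
G(3): splits (0,0):0^0=0 -> mex({0}) = 1
G(4): splits (0,1):0^1=1 (0,0):0^0=0 -> mex({0, 1}) = 2
Therefore G(4) = 2.

2


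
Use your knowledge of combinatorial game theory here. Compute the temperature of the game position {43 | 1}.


The game is {43 | 1}, a switch {a | b} with numbers a > b.
Cooling {a | b} by t gives {a - t | b + t}, which stops being hot when a - t = b + t, i.e. at t = (a - b)/2. So the temperature of a switch is (a - b)/2.
Temperature = (Left option - Right option) / 2
= (43 - (1)) / 2
= 42 / 2
= 21

21


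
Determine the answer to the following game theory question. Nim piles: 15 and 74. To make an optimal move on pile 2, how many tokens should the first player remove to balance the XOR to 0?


Piles: 15 and 74
Current XOR: 15 XOR 74 = 69 (non-zero, so this is an N-position).
To make the XOR zero, we need to find a move that balances the piles.
For pile 2 (size 74): target = 74 XOR 69 = 15
We reduce pile 2 from 74 to 15.
Tokens removed: 74 - 15 = 59
Verification: 15 XOR 15 = 0

59


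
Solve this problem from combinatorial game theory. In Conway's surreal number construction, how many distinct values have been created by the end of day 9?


Day 0: {|} = 0 is born. Count = 1.
Day n: the number of surreal numbers born by day n is 2^(n+1) - 1.
By day 0: 2^1 - 1 = 1
By day 1: 2^2 - 1 = 3
By day 2: 2^3 - 1 = 7
By day 3: 2^4 - 1 = 15
By day 4: 2^5 - 1 = 31
By day 5: 2^6 - 1 = 63
By day 6: 2^7 - 1 = 127
By day 7: 2^8 - 1 = 255
By day 8: 2^9 - 1 = 511
By day 9: 2^10 - 1 = 1023
By day 9: 1023 surreal numbers.

1023


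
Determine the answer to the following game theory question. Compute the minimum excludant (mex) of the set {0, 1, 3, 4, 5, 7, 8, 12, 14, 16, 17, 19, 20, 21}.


Set = {0, 1, 3, 4, 5, 7, 8, 12, 14, 16, 17, 19, 20, 21}
0 is in the set.
1 is in the set.
2 is NOT in the set. This is the mex.
mex = 2

2


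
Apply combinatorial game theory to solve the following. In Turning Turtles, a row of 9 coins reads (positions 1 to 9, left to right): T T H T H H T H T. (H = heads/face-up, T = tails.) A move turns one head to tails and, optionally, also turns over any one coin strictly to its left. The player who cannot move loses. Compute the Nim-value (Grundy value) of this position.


Coins: T T H T H H T H T
Key fact: a single head at position k behaves exactly like a Nim heap of size k (turning it to T and optionally flipping a coin at j < k corresponds to moving the heap from k to j, or to 0), and heads combine as a disjunctive sum (two heads at the same place would cancel, matching j XOR j = 0). So the Nim-value is the XOR of the 1-indexed positions of the heads.
Face-up positions (1-indexed): [3, 5, 6, 8]
XOR 0 with 3: 0 XOR 3 = 3
XOR 3 with 5: 3 XOR 5 = 6
XOR 6 with 6: 6 XOR 6 = 0
XOR 0 with 8: 0 XOR 8 = 8
Nim-value = 8

8


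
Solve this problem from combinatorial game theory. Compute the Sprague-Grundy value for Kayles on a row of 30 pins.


Kayles: a move removes 1 or 2 adjacent pins from a contiguous row.
Removing pins from a row of k leaves two independent rows (a, b) with a + b = k - 1 (one pin) or a + b = k - 2 (two pins); an end removal gives a = 0.
By Sprague-Grundy, G(k) = mex{ G(a) XOR G(b) } over all these splits. G(0) = 0.
G(1): splits (0,0):0^0=0 -> mex({0}) = 1
G(2): splits (0,1):0^1=1 (0,0):0^0=0 -> mex({0, 1}) = 2
G(3): splits (0,2):0^2=2 (1,1):1^1=0 (0,1):0^1=1 -> mex({0, 1, 2}) = 3
G(4): splits (0,3):0^3=3 (1,2):1^2=3 (0,2):0^2=2 (1,1):1^1=0 -> mex({0, 2, 3}) = 1
G(5): splits (0,4):0^1=1 (1,3):1^3=2 (2,2):2^2=0 (0,3):0^3=3 (1,2):1^2=3 -> mex({0, 1, 2, 3}) = 4
G(6) = mex({0, 1, 2, 4}) = 3
G(7) = mex({0, 1, 3, 4, 5}) = 2
G(8) = mex({0, 2, 3, 5, 6}) = 1
G(9) = mex({0, 1, 2, 3, 6, 7}) = 4
G(10) = mex({0, 1, 3, 4, 5, 7}) = 2
G(11) = mex({0, 1, 2, 3, 4, 5}) = 6
G(12) = mex({0, 1, 2, 3, 5, 6, 7}) = 4
G(13) = mex({0, 2, 3, 4, 6, 7}) = 1
G(14) = mex({0, 1, 4, 5, 6, 7}) = 2
G(15) = mex({0, 1, 2, 3, 4, 5, 6}) = 7
G(16) = mex({0, 2, 3, 5, 6, 7}) = 1
G(17) = mex({0, 1, 2, 3, 5, 6, 7}) = 4
G(18) = mex({0, 1, 2, 4, 5, 6}) = 3
G(19) = mex({0, 1, 3, 4, 5, 7}) = 2
G(20) = mex({0, 2, 3, 4, 5, 6, 7}) = 1
G(21) = mex({0, 1, 2, 3, 5, 6, 7}) = 4
G(22) = mex({0, 1, 2, 3, 4, 5, 7}) = 6
G(23) = mex({0, 1, 2, 3, 4, 5, 6}) = 7
G(24) = mex({0, 1, 2, 3, 5, 6, 7}) = 4
G(25) = mex({0, 2, 3, 4, 6, 7}) = 1
G(26) = mex({0, 1, 3, 4, 5, 6, 7}) = 2
G(27) = mex({0, 1, 2, 3, 4, 5, 6, 7}) = 8
G(28) = mex({0, 1, 2, 3, 4, 6, 7, 8}) = 5
G(29) = mex({0, 1, 2, 3, 5, 6, 7, 8, 9}) = 4
G(30) = mex({0, 1, 2, 3, 4, 5, 6, 9, 10}) = 7
Therefore G(30) = 7.

7


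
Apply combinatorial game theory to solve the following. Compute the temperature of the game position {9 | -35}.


The game is {9 | -35}, a switch {a | b} with numbers a > b.
Cooling {a | b} by t gives {a - t | b + t}, which stops being hot when a - t = b + t, i.e. at t = (a - b)/2. So the temperature of a switch is (a - b)/2.
Temperature = (Left option - Right option) / 2
= (9 - (-35)) / 2
= 44 / 2
= 22

22


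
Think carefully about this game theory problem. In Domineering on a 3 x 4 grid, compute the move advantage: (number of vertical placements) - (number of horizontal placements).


Board is 3 x 4 (rows x cols).
Left (vertical) placements: (rows-1) * cols = 2 * 4 = 8
Right (horizontal) placements: rows * (cols-1) = 3 * 3 = 9
Advantage = Left - Right = 8 - 9 = -1

-1


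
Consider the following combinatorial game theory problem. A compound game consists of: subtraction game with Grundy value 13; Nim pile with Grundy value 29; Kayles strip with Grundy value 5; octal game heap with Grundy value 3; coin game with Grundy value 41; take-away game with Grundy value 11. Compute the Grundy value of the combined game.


By the Sprague-Grundy theorem, the Grundy value of a sum of games is the XOR of individual Grundy values.
subtraction game: Grundy value = 13. Running XOR: 0 XOR 13 = 13
Nim pile: Grundy value = 29. Running XOR: 13 XOR 29 = 16
Kayles strip: Grundy value = 5. Running XOR: 16 XOR 5 = 21
octal game heap: Grundy value = 3. Running XOR: 21 XOR 3 = 22
coin game: Grundy value = 41. Running XOR: 22 XOR 41 = 63
take-away game: Grundy value = 11. Running XOR: 63 XOR 11 = 52
The combined Grundy value is 52.

52


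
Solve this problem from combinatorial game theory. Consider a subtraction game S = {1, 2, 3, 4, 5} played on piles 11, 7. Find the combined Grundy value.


Subtraction set: {1, 2, 3, 4, 5}
For this subtraction set, G(n) = n mod 6 (period = max + 1 = 6).
Pile 1 (size 11): G(11) = 11 mod 6 = 5
Pile 2 (size 7): G(7) = 7 mod 6 = 1
Total Grundy value = XOR of all: 5 XOR 1 = 4

4


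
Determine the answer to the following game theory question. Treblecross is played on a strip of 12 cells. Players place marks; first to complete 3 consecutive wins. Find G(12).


Treblecross: place X on empty cells; 3-in-a-row wins.
Playing within two cells of an existing X lets the opponent win at once, so sensible play treats the cells i-2..i+2 around each X as dead. The player left with no safe cell loses, so this is a normal-play take-away game on strips of safe cells.
Placing X at cell i (0-indexed) of a strip of k safe cells leaves independent strips of sizes max(0, i-2) and max(0, k-i-3). Hence G(k) = mex{ G(max(0,i-2)) XOR G(max(0,k-i-3)) : 0 <= i < k }, with G(0) = 0.
G(1): splits (0,0):0^0=0 -> mex({0}) = 1
G(2): splits (0,0):0^0=0 -> mex({0}) = 1
G(3): splits (0,0):0^0=0 -> mex({0}) = 1
G(4): splits (0,1):0^1=1 (0,0):0^0=0 -> mex({0, 1}) = 2
G(5): splits (0,2):0^1=1 (0,1):0^1=1 (0,0):0^0=0 -> mex({0, 1}) = 2
G(6) = mex({1}) = 0
G(7) = mex({0, 1, 2}) = 3
G(8) = mex({0, 1, 2}) = 3
G(9) = mex({0, 2}) = 1
G(10) = mex({0, 2, 3}) = 1
G(11) = mex({0, 3}) = 1
G(12) = mex({1, 3}) = 0
Therefore G(12) = 0.

0


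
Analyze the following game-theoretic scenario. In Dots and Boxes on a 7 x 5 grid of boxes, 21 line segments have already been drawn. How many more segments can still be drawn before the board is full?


Grid: 7 x 5 boxes, i.e. 8 rows and 6 columns of dots.
Horizontal edges: (rows + 1) * cols = 8 * 5 = 40
Vertical edges: rows * (cols + 1) = 7 * 6 = 42
Total edges: 40 + 42 = 82
Edges drawn: 21
Remaining: 82 - 21 = 61

61


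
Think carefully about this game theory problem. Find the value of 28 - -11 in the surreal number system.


x = 28, y = -11
x - y = 28 - -11 = 39

39


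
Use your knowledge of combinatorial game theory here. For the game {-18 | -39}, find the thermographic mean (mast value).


Game = {-18 | -39}, a switch {a | b} with numbers a > b.
Its thermograph has left wall a - t and right wall b + t, which meet at t = (a - b)/2, where both equal (a + b)/2. So the mast (mean value) is at (a + b)/2.
Mean = (-18 + (-39))/2 = -57/2 = -57/2

-57/2
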